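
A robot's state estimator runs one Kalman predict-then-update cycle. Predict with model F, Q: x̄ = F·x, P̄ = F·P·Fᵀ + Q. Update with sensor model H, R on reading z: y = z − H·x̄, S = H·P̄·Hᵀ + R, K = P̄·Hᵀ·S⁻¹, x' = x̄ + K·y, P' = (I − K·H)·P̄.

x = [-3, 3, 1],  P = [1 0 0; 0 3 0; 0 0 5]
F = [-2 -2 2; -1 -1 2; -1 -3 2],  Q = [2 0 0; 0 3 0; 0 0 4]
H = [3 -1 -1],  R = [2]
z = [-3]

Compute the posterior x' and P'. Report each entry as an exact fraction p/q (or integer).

x' = [-356/75, -49/25, -718/75]
P' = [734/75 286/25 1252/75; 286/25 432/25 408/25; 1252/75 408/25 2456/75]

x̄ = F·x = [2, 2, -4]
P̄ = F·P·Fᵀ + Q = [38 28 40; 28 27 30; 40 30 52]
y = z − H·x̄ = [-11]
S = H·P̄·Hᵀ + R = [75]
K = P̄·Hᵀ·S⁻¹ = [46/75; 9/25; 38/75]
x' = x̄ + K·y = [-356/75, -49/25, -718/75]
P' = (I − K·H)·P̄ = [734/75 286/25 1252/75; 286/25 432/25 408/25; 1252/75 408/25 2456/75]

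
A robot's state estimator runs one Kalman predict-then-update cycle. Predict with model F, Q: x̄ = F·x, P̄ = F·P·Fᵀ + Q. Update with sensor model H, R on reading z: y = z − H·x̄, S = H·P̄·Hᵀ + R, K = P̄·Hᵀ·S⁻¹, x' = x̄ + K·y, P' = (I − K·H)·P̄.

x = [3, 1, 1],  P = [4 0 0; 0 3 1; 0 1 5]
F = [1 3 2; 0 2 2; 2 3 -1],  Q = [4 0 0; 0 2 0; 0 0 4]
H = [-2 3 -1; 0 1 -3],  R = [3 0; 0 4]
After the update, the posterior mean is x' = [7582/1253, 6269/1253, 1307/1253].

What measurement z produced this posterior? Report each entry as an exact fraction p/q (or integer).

z = [2, 2]

x̄ = F·x = [8, 4, 8]
P̄ = F·P·Fᵀ + Q = [67 48 28; 48 42 12; 28 12 46]
S = H·P̄·Hᵀ + R = [159 216; 216 388]
K = P̄·Hᵀ·S⁻¹ = [66/1253 -153/1253; 474/1253 -489/2506; 134/1253 -963/2506]
x' − x̄ = [-2442/1253, 1257/1253, -8717/1253] = K·y
y = (KᵀK)⁻¹·Kᵀ·(x' − x̄) = [14, 22]
z = y + H·x̄ = [14, 22] + [-12, -20] = [2, 2]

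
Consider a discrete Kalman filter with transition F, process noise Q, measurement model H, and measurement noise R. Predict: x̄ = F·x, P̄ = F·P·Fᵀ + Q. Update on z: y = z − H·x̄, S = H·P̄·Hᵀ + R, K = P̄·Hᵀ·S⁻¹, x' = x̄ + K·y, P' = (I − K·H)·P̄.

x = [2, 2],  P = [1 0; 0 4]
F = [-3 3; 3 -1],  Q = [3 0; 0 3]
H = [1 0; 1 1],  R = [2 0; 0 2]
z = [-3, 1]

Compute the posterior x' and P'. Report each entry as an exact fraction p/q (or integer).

x' = [-477/157, 680/157]
P' = [282/157 -246/157; -246/157 1372/471]

x̄ = F·x = [0, 4]
P̄ = F·P·Fᵀ + Q = [48 -21; -21 16]
y = z − H·x̄ = [-3, -3]
S = H·P̄·Hᵀ + R = [50 27; 27 24]
K = P̄·Hᵀ·S⁻¹ = [141/157 18/157; -123/157 317/471]
x' = x̄ + K·y = [-477/157, 680/157]
P' = (I − K·H)·P̄ = [282/157 -246/157; -246/157 1372/471]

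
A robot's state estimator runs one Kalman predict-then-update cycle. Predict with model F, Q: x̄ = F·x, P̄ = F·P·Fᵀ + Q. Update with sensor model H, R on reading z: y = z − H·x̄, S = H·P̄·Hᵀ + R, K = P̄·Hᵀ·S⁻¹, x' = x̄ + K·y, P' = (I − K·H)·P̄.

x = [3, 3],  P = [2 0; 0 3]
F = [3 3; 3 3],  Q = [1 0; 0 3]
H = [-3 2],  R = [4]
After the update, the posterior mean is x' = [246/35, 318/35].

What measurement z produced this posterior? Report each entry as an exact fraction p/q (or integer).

x̄ = F·x = [18, 18]
P̄ = F·P·Fᵀ + Q = [46 45; 45 48]
S = H·P̄·Hᵀ + R = [70]
K = P̄·Hᵀ·S⁻¹ = [-24/35; -39/70]
x' − x̄ = [-384/35, -312/35] = K·y
y = (KᵀK)⁻¹·Kᵀ·(x' − x̄) = [16]
z = y + H·x̄ = [16] + [-18] = [-2]

z = [-2]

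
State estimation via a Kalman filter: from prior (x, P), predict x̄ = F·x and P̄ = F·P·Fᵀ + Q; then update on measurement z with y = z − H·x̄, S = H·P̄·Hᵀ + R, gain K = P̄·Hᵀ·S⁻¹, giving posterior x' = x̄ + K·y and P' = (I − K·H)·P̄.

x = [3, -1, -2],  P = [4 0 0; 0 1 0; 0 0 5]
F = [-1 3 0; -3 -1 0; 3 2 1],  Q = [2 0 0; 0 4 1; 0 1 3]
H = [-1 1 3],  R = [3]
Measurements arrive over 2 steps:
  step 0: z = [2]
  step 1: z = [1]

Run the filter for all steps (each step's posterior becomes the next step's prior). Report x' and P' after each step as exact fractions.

step 0: x' = [-1458/287, -1427/287, 192/287], P' = [3729/287 687/287 990/287; 687/287 5526/287 -1692/287; 990/287 -1692/287 1007/287]
step 1: x' = [-142308/14803, 103409/29606, -60446/14803], P' = [23167721/133227 -4821130/133227 9330284/133227; -4821130/133227 6256747/266454 -2699893/133227; 9330284/133227 -2699893/133227 4071233/133227]

step 0: x̄ = F·x = [-6, -8, 5]
step 0: P̄ = F·P·Fᵀ + Q = [15 9 -6; 9 41 -37; -6 -37 48]
step 0: y = z − H·x̄ = [-11]
step 0: S = H·P̄·Hᵀ + R = [287]
step 0: K = P̄·Hᵀ·S⁻¹ = [-24/287; -79/287; 113/287]
step 0: x' = x̄ + K·y = [-1458/287, -1427/287, 192/287]
step 0: P' = (I − K·H)·P̄ = [3729/287 687/287 990/287; 687/287 5526/287 -1692/287; 990/287 -1692/287 1007/287]
step 1: x̄ = F·x = [-2823/287, 5801/287, -7036/287]
step 1: P̄ = F·P·Fᵀ + Q = [49915/287 -10887/287 20712/287; -10887/287 44357/287 -51787/287; 20712/287 -51787/287 64949/287]
step 1: y = z − H·x̄ = [12771/287]
step 1: S = H·P̄·Hᵀ + R = [266454/287]
step 1: K = P̄·Hᵀ·S⁻¹ = [667/133227; -100117/266454; 61174/133227]
step 1: x' = x̄ + K·y = [-142308/14803, 103409/29606, -60446/14803]
step 1: P' = (I − K·H)·P̄ = [23167721/133227 -4821130/133227 9330284/133227; -4821130/133227 6256747/266454 -2699893/133227; 9330284/133227 -2699893/133227 4071233/133227]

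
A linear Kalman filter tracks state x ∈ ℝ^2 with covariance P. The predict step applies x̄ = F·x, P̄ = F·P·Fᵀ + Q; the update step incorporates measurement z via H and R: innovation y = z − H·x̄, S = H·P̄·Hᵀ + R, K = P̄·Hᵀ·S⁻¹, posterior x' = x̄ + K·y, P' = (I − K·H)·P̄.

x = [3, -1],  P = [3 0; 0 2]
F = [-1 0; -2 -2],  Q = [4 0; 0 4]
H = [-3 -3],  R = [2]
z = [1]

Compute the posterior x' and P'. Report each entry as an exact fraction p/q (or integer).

x' = [-387/389, 244/389]
P' = [1202/389 -1176/389; -1176/389 1236/389]

x̄ = F·x = [-3, -4]
P̄ = F·P·Fᵀ + Q = [7 6; 6 24]
y = z − H·x̄ = [-20]
S = H·P̄·Hᵀ + R = [389]
K = P̄·Hᵀ·S⁻¹ = [-39/389; -90/389]
x' = x̄ + K·y = [-387/389, 244/389]
P' = (I − K·H)·P̄ = [1202/389 -1176/389; -1176/389 1236/389]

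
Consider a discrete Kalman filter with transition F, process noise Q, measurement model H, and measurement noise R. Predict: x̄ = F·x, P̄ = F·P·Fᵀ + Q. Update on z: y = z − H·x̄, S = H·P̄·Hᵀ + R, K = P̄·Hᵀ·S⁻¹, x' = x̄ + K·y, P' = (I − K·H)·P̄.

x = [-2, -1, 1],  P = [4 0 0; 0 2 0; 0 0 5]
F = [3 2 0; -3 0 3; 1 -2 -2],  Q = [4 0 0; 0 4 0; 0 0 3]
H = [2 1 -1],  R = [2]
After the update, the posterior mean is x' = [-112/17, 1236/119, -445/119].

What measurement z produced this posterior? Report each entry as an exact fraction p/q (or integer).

z = [1]

x̄ = F·x = [-8, 9, -2]
P̄ = F·P·Fᵀ + Q = [48 -36 4; -36 85 -42; 4 -42 35]
S = H·P̄·Hᵀ + R = [238]
K = P̄·Hᵀ·S⁻¹ = [4/17; 55/238; -69/238]
x' − x̄ = [24/17, 165/119, -207/119] = K·y
y = (KᵀK)⁻¹·Kᵀ·(x' − x̄) = [6]
z = y + H·x̄ = [6] + [-5] = [1]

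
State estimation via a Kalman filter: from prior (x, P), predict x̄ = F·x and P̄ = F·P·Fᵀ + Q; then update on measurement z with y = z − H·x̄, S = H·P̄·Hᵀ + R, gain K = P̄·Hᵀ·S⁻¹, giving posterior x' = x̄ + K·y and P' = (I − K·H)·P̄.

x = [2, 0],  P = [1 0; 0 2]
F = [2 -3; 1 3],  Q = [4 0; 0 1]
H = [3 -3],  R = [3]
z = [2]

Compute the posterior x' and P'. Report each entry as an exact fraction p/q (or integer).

x̄ = F·x = [4, 2]
P̄ = F·P·Fᵀ + Q = [26 -16; -16 20]
y = z − H·x̄ = [-4]
S = H·P̄·Hᵀ + R = [705]
K = P̄·Hᵀ·S⁻¹ = [42/235; -36/235]
x' = x̄ + K·y = [772/235, 614/235]
P' = (I − K·H)·P̄ = [818/235 776/235; 776/235 812/235]

x' = [772/235, 614/235]
P' = [818/235 776/235; 776/235 812/235]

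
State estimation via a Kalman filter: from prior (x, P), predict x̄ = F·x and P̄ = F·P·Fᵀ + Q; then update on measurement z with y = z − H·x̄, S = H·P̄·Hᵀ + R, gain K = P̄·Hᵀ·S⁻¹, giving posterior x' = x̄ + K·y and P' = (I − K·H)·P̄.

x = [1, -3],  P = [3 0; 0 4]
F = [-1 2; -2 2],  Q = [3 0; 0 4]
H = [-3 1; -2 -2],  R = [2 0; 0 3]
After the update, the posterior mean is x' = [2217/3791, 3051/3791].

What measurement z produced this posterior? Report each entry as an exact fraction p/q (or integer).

z = [-1, -3]

x̄ = F·x = [-7, -8]
P̄ = F·P·Fᵀ + Q = [22 22; 22 32]
S = H·P̄·Hᵀ + R = [100 156; 156 395]
K = P̄·Hᵀ·S⁻¹ = [-913/3791 -484/3791; 1709/7582 -1374/3791]
x' − x̄ = [28754/3791, 33379/3791] = K·y
y = (KᵀK)⁻¹·Kᵀ·(x' − x̄) = [-14, -33]
z = y + H·x̄ = [-14, -33] + [13, 30] = [-1, -3]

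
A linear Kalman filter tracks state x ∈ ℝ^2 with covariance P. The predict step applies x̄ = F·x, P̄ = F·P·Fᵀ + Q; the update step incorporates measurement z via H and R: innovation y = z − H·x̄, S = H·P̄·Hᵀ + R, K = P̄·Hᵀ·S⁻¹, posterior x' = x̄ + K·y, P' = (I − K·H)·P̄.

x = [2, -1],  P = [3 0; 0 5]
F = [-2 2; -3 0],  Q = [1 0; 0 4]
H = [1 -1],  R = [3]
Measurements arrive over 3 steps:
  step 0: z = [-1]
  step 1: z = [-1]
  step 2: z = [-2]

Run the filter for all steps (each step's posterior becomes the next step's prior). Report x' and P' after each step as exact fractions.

step 0: x̄ = F·x = [-6, -6]
step 0: P̄ = F·P·Fᵀ + Q = [33 18; 18 31]
step 0: y = z − H·x̄ = [-1]
step 0: S = H·P̄·Hᵀ + R = [31]
step 0: K = P̄·Hᵀ·S⁻¹ = [15/31; -13/31]
step 0: x' = x̄ + K·y = [-201/31, -173/31]
step 0: P' = (I − K·H)·P̄ = [798/31 753/31; 753/31 792/31]
step 1: x̄ = F·x = [56/31, 603/31]
step 1: P̄ = F·P·Fᵀ + Q = [367/31 270/31; 270/31 7306/31]
step 1: y = z − H·x̄ = [516/31]
step 1: S = H·P̄·Hᵀ + R = [7226/31]
step 1: K = P̄·Hᵀ·S⁻¹ = [97/7226; -3518/3613]
step 1: x' = x̄ + K·y = [7334/3613, 11721/3613]
step 1: P' = (I − K·H)·P̄ = [85243/7226 42476/3613; 42476/3613 53030/3613]
step 2: x̄ = F·x = [8774/3613, -22002/3613]
step 2: P̄ = F·P·Fᵀ + Q = [46411/3613 873/3613; 873/3613 796091/7226]
step 2: y = z − H·x̄ = [-38002/3613]
step 2: S = H·P̄·Hᵀ + R = [907099/7226]
step 2: K = P̄·Hᵀ·S⁻¹ = [91076/907099; -794345/907099]
step 2: x' = x̄ + K·y = [1244898/907099, 2831084/907099]
step 2: P' = (I − K·H)·P̄ = [10504277/907099 10231049/907099; 10231049/907099 12614084/907099]

step 0: x' = [-201/31, -173/31], P' = [798/31 753/31; 753/31 792/31]
step 1: x' = [7334/3613, 11721/3613], P' = [85243/7226 42476/3613; 42476/3613 53030/3613]
step 2: x' = [1244898/907099, 2831084/907099], P' = [10504277/907099 10231049/907099; 10231049/907099 12614084/907099]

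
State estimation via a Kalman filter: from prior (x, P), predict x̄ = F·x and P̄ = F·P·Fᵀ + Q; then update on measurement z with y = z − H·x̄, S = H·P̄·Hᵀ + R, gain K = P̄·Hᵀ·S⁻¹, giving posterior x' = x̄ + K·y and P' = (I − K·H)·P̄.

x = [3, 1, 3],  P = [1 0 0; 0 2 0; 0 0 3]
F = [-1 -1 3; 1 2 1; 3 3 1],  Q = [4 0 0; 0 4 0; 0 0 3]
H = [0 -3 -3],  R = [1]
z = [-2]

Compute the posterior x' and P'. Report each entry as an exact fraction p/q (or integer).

x̄ = F·x = [5, 8, 15]
P̄ = F·P·Fᵀ + Q = [34 4 0; 4 16 18; 0 18 33]
y = z − H·x̄ = [67]
S = H·P̄·Hᵀ + R = [766]
K = P̄·Hᵀ·S⁻¹ = [-6/383; -51/383; -153/766]
x' = x̄ + K·y = [1513/383, -353/383, 1239/766]
P' = (I − K·H)·P̄ = [12950/383 920/383 -918/383; 920/383 926/383 -909/383; -918/383 -909/383 1869/766]

x' = [1513/383, -353/383, 1239/766]
P' = [12950/383 920/383 -918/383; 920/383 926/383 -909/383; -918/383 -909/383 1869/766]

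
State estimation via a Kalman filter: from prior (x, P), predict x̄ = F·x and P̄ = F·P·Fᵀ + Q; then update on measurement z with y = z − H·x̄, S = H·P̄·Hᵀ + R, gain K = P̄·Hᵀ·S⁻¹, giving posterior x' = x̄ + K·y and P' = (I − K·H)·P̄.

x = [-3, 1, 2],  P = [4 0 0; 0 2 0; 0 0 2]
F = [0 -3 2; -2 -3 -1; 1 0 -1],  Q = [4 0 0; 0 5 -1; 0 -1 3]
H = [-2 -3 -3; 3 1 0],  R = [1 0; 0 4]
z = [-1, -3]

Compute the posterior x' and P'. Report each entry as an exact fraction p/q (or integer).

x̄ = F·x = [1, 1, -5]
P̄ = F·P·Fᵀ + Q = [30 14 -4; 14 41 -7; -4 -7 9]
y = z − H·x̄ = [-11, -7]
S = H·P̄·Hᵀ + R = [565 -400; -400 399]
K = P̄·Hᵀ·S⁻¹ = [2/23 8/23; -3734/13087 -1021/13087; -6802/65435 -1987/13087]
x' = x̄ + K·y = [-55/23, 61308/13087, -182808/65435]
P' = (I − K·H)·P̄ = [38/23 -82/23 56/23; -82/23 135890/13087 -103540/13087; 56/23 -103540/13087 413754/65435]

x' = [-55/23, 61308/13087, -182808/65435]
P' = [38/23 -82/23 56/23; -82/23 135890/13087 -103540/13087; 56/23 -103540/13087 413754/65435]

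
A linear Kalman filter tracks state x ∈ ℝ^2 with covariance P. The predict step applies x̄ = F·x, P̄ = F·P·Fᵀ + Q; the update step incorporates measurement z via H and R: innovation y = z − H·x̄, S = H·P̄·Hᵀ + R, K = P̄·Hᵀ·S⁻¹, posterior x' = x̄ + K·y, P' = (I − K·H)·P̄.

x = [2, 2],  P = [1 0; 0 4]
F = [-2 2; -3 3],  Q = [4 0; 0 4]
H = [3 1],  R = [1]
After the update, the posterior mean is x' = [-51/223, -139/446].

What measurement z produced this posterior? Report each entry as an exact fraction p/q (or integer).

x̄ = F·x = [0, 0]
P̄ = F·P·Fᵀ + Q = [24 30; 30 49]
S = H·P̄·Hᵀ + R = [446]
K = P̄·Hᵀ·S⁻¹ = [51/223; 139/446]
x' − x̄ = [-51/223, -139/446] = K·y
y = (KᵀK)⁻¹·Kᵀ·(x' − x̄) = [-1]
z = y + H·x̄ = [-1] + [0] = [-1]

z = [-1]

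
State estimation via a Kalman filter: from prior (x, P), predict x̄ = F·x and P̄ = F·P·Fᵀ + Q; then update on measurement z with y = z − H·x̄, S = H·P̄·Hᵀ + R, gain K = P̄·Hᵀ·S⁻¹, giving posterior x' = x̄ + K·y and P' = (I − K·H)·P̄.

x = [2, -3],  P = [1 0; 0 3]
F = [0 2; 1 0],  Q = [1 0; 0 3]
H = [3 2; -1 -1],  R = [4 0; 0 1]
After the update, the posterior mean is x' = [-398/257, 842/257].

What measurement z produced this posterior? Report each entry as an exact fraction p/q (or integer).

x̄ = F·x = [-6, 2]
P̄ = F·P·Fᵀ + Q = [13 0; 0 4]
S = H·P̄·Hᵀ + R = [137 -47; -47 18]
K = P̄·Hᵀ·S⁻¹ = [91/257 52/257; -44/257 -172/257]
x' − x̄ = [1144/257, 328/257] = K·y
y = (KᵀK)⁻¹·Kᵀ·(x' − x̄) = [16, -6]
z = y + H·x̄ = [16, -6] + [-14, 4] = [2, -2]

z = [2, -2]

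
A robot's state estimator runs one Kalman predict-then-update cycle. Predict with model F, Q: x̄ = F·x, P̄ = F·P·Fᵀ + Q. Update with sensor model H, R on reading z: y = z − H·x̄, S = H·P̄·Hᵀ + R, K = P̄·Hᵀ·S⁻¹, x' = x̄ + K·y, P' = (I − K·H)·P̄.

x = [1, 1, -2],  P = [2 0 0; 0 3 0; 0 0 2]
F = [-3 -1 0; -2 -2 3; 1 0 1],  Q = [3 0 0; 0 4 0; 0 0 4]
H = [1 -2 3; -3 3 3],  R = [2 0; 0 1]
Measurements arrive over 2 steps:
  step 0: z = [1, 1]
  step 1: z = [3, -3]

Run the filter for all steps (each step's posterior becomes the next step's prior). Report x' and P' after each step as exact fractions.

step 0: x' = [-96784/31477, -78622/31477, -8065/31477], P' = [397626/31477 320742/31477 75840/31477; 320742/31477 262446/31477 59558/31477; 75840/31477 59558/31477 17466/31477]
step 1: x' = [427725764/306393341, -110162417/2757540069, 414845587/919180023], P' = [4893763842/306393341 3940298742/306393341 926674844/306393341; 3940298742/306393341 28877555426/2757540069 2191081274/919180023; 926674844/306393341 2191081274/919180023 204697792/306393341]

step 0: x̄ = F·x = [-4, -10, -1]
step 0: P̄ = F·P·Fᵀ + Q = [24 18 -6; 18 42 2; -6 2 8]
step 0: y = z − H·x̄ = [-12, 22]
step 0: S = H·P̄·Hᵀ + R = [134 -48; -48 487]
step 0: K = P̄·Hᵀ·S⁻¹ = [-8169/31477 -3132/31477; -12738/31477 3786/31477; 4561/31477 3552/31477]
step 0: x' = x̄ + K·y = [-96784/31477, -78622/31477, -8065/31477]
step 0: P' = (I − K·H)·P̄ = [397626/31477 320742/31477 75840/31477; 320742/31477 262446/31477 59558/31477; 75840/31477 59558/31477 17466/31477]
step 1: x̄ = F·x = [368974/31477, 326617/31477, -104849/31477]
step 1: P̄ = F·P·Fᵀ + Q = [5859963/31477 4615350/31477 -1800698/31477; 4615350/31477 3864550/31477 -1427614/31477; -1800698/31477 -1427614/31477 692680/31477]
step 1: y = z − H·x̄ = [693238/31477, 347187/31477]
step 1: S = H·P̄·Hᵀ + R = [15481017/31477 13526427/31477; 13526427/31477 17425426/31477]
step 1: K = P̄·Hᵀ·S⁻¹ = [-103404555/306393341 -80370768/306393341; -1286345354/2757540069 -11889430/919180023; 120071056/919180023 25150118/306393341]
step 1: x' = x̄ + K·y = [427725764/306393341, -110162417/2757540069, 414845587/919180023]
step 1: P' = (I − K·H)·P̄ = [4893763842/306393341 3940298742/306393341 926674844/306393341; 3940298742/306393341 28877555426/2757540069 2191081274/919180023; 926674844/306393341 2191081274/919180023 204697792/306393341]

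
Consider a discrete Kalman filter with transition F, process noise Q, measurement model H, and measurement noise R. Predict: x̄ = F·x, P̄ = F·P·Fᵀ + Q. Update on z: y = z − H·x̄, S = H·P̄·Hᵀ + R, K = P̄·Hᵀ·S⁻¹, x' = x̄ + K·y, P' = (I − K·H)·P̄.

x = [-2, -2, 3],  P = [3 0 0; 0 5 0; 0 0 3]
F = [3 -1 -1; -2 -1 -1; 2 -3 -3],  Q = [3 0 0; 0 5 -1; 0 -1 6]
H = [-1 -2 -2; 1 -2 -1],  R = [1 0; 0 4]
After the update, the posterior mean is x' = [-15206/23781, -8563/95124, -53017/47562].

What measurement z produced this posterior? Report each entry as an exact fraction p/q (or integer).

z = [3, 1]

x̄ = F·x = [-7, 3, -7]
P̄ = F·P·Fᵀ + Q = [38 -10 42; -10 25 11; 42 11 90]
S = H·P̄·Hᵀ + R = [715 266; 266 232]
K = P̄·Hᵀ·S⁻¹ = [-6980/23781 9643/23781; 2251/47562 -34273/95124; -9497/23781 7427/47562]
x' − x̄ = [151261/23781, -293935/95124, 279917/47562] = K·y
y = (KᵀK)⁻¹·Kᵀ·(x' − x̄) = [-12, 7]
z = y + H·x̄ = [-12, 7] + [15, -6] = [3, 1]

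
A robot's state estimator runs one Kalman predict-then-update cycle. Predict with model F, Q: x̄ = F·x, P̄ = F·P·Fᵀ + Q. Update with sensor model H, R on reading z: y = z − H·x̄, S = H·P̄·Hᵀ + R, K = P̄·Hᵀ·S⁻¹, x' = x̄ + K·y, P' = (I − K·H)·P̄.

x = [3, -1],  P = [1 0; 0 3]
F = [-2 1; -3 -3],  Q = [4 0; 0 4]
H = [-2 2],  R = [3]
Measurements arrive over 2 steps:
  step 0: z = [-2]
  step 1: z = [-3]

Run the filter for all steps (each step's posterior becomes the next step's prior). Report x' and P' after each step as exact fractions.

step 0: x' = [-215/33, -1730/231], P' = [251/33 245/33; 245/33 1844/231]
step 1: x' = [-54694/188009, -310393/188009], P' = [1487180/188009 1508837/188009; 1508837/188009 1670981/188009]

step 0: x̄ = F·x = [-7, -6]
step 0: P̄ = F·P·Fᵀ + Q = [11 -3; -3 40]
step 0: y = z − H·x̄ = [-4]
step 0: S = H·P̄·Hᵀ + R = [231]
step 0: K = P̄·Hᵀ·S⁻¹ = [-4/33; 86/231]
step 0: x' = x̄ + K·y = [-215/33, -1730/231]
step 0: P' = (I − K·H)·P̄ = [251/33 245/33; 245/33 1844/231]
step 1: x̄ = F·x = [1280/231, 3235/77]
step 1: P̄ = F·P·Fᵀ + Q = [2936/231 3385/77; 3385/77 21401/77]
step 1: y = z − H·x̄ = [-17543/231]
step 1: S = H·P̄·Hᵀ + R = [188009/231]
step 1: K = P̄·Hᵀ·S⁻¹ = [14438/188009; 108096/188009]
step 1: x' = x̄ + K·y = [-54694/188009, -310393/188009]
step 1: P' = (I − K·H)·P̄ = [1487180/188009 1508837/188009; 1508837/188009 1670981/188009]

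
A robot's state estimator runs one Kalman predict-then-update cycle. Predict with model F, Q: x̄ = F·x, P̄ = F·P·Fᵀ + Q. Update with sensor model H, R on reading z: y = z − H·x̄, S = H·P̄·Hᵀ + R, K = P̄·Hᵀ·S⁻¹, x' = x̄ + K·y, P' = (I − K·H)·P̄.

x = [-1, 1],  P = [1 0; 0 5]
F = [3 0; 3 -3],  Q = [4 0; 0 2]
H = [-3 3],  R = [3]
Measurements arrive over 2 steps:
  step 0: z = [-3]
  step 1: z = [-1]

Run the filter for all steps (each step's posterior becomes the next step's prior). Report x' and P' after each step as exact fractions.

step 0: x' = [-243/77, -321/77], P' = [977/77 975/77; 975/77 1997/154]
step 1: x' = [161563/56845, 144592/56845], P' = [290143/56845 271977/56845; 271977/56845 272708/56845]

step 0: x̄ = F·x = [-3, -6]
step 0: P̄ = F·P·Fᵀ + Q = [13 9; 9 56]
step 0: y = z − H·x̄ = [6]
step 0: S = H·P̄·Hᵀ + R = [462]
step 0: K = P̄·Hᵀ·S⁻¹ = [-2/77; 47/154]
step 0: x' = x̄ + K·y = [-243/77, -321/77]
step 0: P' = (I − K·H)·P̄ = [977/77 975/77; 975/77 1997/154]
step 1: x̄ = F·x = [-729/77, 234/77]
step 1: P̄ = F·P·Fᵀ + Q = [9101/77 18/77; 18/77 767/154]
step 1: y = z − H·x̄ = [-2966/77]
step 1: S = H·P̄·Hᵀ + R = [170535/154]
step 1: K = P̄·Hᵀ·S⁻¹ = [-18166/56845; 731/56845]
step 1: x' = x̄ + K·y = [161563/56845, 144592/56845]
step 1: P' = (I − K·H)·P̄ = [290143/56845 271977/56845; 271977/56845 272708/56845]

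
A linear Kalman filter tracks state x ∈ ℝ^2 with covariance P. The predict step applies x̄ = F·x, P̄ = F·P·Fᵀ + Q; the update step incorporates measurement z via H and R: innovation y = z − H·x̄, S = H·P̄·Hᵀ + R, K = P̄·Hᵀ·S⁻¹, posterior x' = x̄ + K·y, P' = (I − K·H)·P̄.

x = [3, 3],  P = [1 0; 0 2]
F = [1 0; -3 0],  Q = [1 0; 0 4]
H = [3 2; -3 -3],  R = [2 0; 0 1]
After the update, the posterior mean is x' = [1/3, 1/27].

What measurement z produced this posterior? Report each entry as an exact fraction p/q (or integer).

z = [-1, -2]

x̄ = F·x = [3, -9]
P̄ = F·P·Fᵀ + Q = [2 -3; -3 13]
S = H·P̄·Hᵀ + R = [36 -51; -51 82]
K = P̄·Hᵀ·S⁻¹ = [17/39 4/13; -136/351 -71/117]
x' − x̄ = [-8/3, 244/27] = K·y
y = (KᵀK)⁻¹·Kᵀ·(x' − x̄) = [8, -20]
z = y + H·x̄ = [8, -20] + [-9, 18] = [-1, -2]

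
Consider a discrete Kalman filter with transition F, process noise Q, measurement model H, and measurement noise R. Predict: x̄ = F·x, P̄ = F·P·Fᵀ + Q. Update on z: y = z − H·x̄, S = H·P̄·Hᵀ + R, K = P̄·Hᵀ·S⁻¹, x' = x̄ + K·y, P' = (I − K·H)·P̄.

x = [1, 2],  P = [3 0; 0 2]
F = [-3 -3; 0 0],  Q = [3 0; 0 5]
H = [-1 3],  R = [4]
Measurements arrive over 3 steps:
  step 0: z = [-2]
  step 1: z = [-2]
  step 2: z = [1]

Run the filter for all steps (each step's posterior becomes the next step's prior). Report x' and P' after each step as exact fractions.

step 0: x' = [-345/97, -165/97], P' = [2352/97 720/97; 720/97 260/97]
step 1: x' = [18561/5189, 2505/5189], P' = [1801191/41512 551385/41512; 551385/41512 185735/41512]
step 2: x' = [-6588177/3745736, -870135/3745736], P' = [171082275/3745736 52372125/3745736; 52372125/3745736 17561155/3745736]

step 0: x̄ = F·x = [-9, 0]
step 0: P̄ = F·P·Fᵀ + Q = [48 0; 0 5]
step 0: y = z − H·x̄ = [-11]
step 0: S = H·P̄·Hᵀ + R = [97]
step 0: K = P̄·Hᵀ·S⁻¹ = [-48/97; 15/97]
step 0: x' = x̄ + K·y = [-345/97, -165/97]
step 0: P' = (I − K·H)·P̄ = [2352/97 720/97; 720/97 260/97]
step 1: x̄ = F·x = [1530/97, 0]
step 1: P̄ = F·P·Fᵀ + Q = [36759/97 0; 0 5]
step 1: y = z − H·x̄ = [1336/97]
step 1: S = H·P̄·Hᵀ + R = [41512/97]
step 1: K = P̄·Hᵀ·S⁻¹ = [-36759/41512; 1455/41512]
step 1: x' = x̄ + K·y = [18561/5189, 2505/5189]
step 1: P' = (I − K·H)·P̄ = [1801191/41512 551385/41512; 551385/41512 185735/41512]
step 2: x̄ = F·x = [-63198/5189, 0]
step 2: P̄ = F·P·Fᵀ + Q = [3491475/5189 0; 0 5]
step 2: y = z − H·x̄ = [-58009/5189]
step 2: S = H·P̄·Hᵀ + R = [3745736/5189]
step 2: K = P̄·Hᵀ·S⁻¹ = [-3491475/3745736; 77835/3745736]
step 2: x' = x̄ + K·y = [-6588177/3745736, -870135/3745736]
step 2: P' = (I − K·H)·P̄ = [171082275/3745736 52372125/3745736; 52372125/3745736 17561155/3745736]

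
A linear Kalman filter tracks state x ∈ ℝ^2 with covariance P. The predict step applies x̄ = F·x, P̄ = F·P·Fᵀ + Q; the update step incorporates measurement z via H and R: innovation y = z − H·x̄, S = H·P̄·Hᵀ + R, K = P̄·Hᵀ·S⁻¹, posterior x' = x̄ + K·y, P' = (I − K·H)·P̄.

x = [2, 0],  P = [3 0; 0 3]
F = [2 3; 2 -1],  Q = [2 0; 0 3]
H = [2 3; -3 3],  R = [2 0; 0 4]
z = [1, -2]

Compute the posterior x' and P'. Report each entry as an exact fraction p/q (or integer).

x̄ = F·x = [4, 4]
P̄ = F·P·Fᵀ + Q = [41 3; 3 18]
y = z − H·x̄ = [-19, -2]
S = H·P̄·Hᵀ + R = [364 -93; -93 481]
K = P̄·Hᵀ·S⁻¹ = [33169/166435 -33033/166435; 6609/33287 4392/33287]
x' = x̄ + K·y = [20319/33287, -1207/33287]
P' = (I − K·H)·P̄ = [39694/166435 -870/33287; -870/33287 4986/33287]

x' = [20319/33287, -1207/33287]
P' = [39694/166435 -870/33287; -870/33287 4986/33287]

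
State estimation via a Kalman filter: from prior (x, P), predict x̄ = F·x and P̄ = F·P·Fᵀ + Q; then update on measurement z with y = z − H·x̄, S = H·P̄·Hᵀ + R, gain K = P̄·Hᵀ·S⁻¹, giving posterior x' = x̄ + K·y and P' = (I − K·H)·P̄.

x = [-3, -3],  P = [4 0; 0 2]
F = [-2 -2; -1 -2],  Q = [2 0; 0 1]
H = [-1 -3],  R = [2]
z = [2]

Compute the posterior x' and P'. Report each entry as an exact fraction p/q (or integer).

x̄ = F·x = [12, 9]
P̄ = F·P·Fᵀ + Q = [26 16; 16 13]
y = z − H·x̄ = [41]
S = H·P̄·Hᵀ + R = [241]
K = P̄·Hᵀ·S⁻¹ = [-74/241; -55/241]
x' = x̄ + K·y = [-142/241, -86/241]
P' = (I − K·H)·P̄ = [790/241 -214/241; -214/241 108/241]

x' = [-142/241, -86/241]
P' = [790/241 -214/241; -214/241 108/241]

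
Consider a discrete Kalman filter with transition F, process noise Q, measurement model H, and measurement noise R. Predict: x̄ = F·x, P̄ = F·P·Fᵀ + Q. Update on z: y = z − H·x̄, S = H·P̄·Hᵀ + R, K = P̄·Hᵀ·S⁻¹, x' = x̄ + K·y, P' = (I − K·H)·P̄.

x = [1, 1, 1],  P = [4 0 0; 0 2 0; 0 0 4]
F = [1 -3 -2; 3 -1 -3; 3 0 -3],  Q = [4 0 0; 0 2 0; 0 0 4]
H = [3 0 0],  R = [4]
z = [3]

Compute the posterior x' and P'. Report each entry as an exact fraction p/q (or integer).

x' = [181/191, 754/191, 810/191]
P' = [84/191 84/191 72/191; 84/191 6578/191 6948/191; 72/191 6948/191 8684/191]

x̄ = F·x = [-4, -1, 0]
P̄ = F·P·Fᵀ + Q = [42 42 36; 42 76 72; 36 72 76]
y = z − H·x̄ = [15]
S = H·P̄·Hᵀ + R = [382]
K = P̄·Hᵀ·S⁻¹ = [63/191; 63/191; 54/191]
x' = x̄ + K·y = [181/191, 754/191, 810/191]
P' = (I − K·H)·P̄ = [84/191 84/191 72/191; 84/191 6578/191 6948/191; 72/191 6948/191 8684/191]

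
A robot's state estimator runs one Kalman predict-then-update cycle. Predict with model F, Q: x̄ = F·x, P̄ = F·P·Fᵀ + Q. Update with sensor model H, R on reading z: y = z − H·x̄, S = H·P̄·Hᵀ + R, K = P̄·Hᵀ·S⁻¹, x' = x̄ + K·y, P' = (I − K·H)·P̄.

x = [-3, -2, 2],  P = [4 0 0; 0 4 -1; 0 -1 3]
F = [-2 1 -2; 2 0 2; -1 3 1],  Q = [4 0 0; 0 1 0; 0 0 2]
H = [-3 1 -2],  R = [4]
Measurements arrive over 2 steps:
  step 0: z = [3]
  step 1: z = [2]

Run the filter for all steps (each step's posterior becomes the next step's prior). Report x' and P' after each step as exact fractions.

step 0: x' = [-564/989, -1573/989, -1418/989], P' = [4216/989 -4290/989 -8093/989; -4290/989 10456/989 11393/989; -8093/989 11393/989 18122/989]
step 1: x' = [1314487/539985, -777219/179995, -3673606/539985], P' = [5771104/539985 -1764738/179995 -11312827/539985; -1764738/179995 2277188/179995 3841739/179995; -11312827/539985 3841739/179995 23365531/539985]

step 0: x̄ = F·x = [0, -2, -1]
step 0: P̄ = F·P·Fᵀ + Q = [40 -30 19; -30 29 -8; 19 -8 39]
step 0: y = z − H·x̄ = [3]
step 0: S = H·P̄·Hᵀ + R = [989]
step 0: K = P̄·Hᵀ·S⁻¹ = [-188/989; 135/989; -143/989]
step 0: x' = x̄ + K·y = [-564/989, -1573/989, -1418/989]
step 0: P' = (I − K·H)·P̄ = [4216/989 -4290/989 -8093/989; -4290/989 10456/989 11393/989; -8093/989 11393/989 18122/989]
step 1: x̄ = F·x = [2391/989, -3964/989, -5573/989]
step 1: P̄ = F·P·Fᵀ + Q = [10608/989 -10402/989 -23379/989; -10402/989 25597/989 70430/989; -23379/989 70430/989 228704/989]
step 1: y = z − H·x̄ = [1969/989]
step 1: S = H·P̄·Hᵀ + R = [539985/989]
step 1: K = P̄·Hᵀ·S⁻¹ = [4532/539985; -28019/179995; -316841/539985]
step 1: x' = x̄ + K·y = [1314487/539985, -777219/179995, -3673606/539985]
step 1: P' = (I − K·H)·P̄ = [5771104/539985 -1764738/179995 -11312827/539985; -1764738/179995 2277188/179995 3841739/179995; -11312827/539985 3841739/179995 23365531/539985]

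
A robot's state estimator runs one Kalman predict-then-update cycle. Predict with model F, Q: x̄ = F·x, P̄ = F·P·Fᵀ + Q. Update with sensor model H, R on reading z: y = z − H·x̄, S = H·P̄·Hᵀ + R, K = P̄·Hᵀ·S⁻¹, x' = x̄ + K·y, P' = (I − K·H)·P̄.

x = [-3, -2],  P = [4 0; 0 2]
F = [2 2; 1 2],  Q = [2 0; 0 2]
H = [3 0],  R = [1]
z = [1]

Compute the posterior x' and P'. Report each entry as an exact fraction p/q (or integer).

x' = [68/235, -157/235]
P' = [26/235 16/235; 16/235 986/235]

x̄ = F·x = [-10, -7]
P̄ = F·P·Fᵀ + Q = [26 16; 16 14]
y = z − H·x̄ = [31]
S = H·P̄·Hᵀ + R = [235]
K = P̄·Hᵀ·S⁻¹ = [78/235; 48/235]
x' = x̄ + K·y = [68/235, -157/235]
P' = (I − K·H)·P̄ = [26/235 16/235; 16/235 986/235]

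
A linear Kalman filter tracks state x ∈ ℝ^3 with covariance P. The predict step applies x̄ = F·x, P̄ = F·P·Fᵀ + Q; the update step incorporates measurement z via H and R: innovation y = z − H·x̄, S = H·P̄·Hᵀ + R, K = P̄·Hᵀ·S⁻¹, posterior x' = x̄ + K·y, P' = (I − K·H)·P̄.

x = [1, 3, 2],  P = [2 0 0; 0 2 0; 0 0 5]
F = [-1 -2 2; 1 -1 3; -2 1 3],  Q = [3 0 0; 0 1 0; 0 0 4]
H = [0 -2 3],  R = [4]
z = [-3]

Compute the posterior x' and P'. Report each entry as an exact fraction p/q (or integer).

x' = [-1217/267, 796/267, 95/89]
P' = [8135/267 8102/267 1812/89; 8102/267 13061/267 2910/89; 1812/89 2910/89 1984/89]

x̄ = F·x = [-3, 4, 7]
P̄ = F·P·Fᵀ + Q = [33 32 30; 32 50 39; 30 39 59]
y = z − H·x̄ = [-16]
S = H·P̄·Hᵀ + R = [267]
K = P̄·Hᵀ·S⁻¹ = [26/267; 17/267; 33/89]
x' = x̄ + K·y = [-1217/267, 796/267, 95/89]
P' = (I − K·H)·P̄ = [8135/267 8102/267 1812/89; 8102/267 13061/267 2910/89; 1812/89 2910/89 1984/89]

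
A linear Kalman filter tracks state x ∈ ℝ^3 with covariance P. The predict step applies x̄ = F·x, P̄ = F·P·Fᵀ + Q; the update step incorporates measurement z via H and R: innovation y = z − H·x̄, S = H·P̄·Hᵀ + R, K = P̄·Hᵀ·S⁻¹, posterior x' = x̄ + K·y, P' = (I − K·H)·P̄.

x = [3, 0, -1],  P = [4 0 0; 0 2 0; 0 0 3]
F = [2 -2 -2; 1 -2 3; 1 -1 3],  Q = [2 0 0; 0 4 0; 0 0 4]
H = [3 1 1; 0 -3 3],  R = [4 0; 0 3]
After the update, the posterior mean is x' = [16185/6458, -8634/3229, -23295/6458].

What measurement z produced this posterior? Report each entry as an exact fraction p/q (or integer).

x̄ = F·x = [8, 0, 0]
P̄ = F·P·Fᵀ + Q = [38 -2 -6; -2 43 35; -6 35 37]
S = H·P̄·Hᵀ + R = [448 -54; -54 93]
K = P̄·Hᵀ·S⁻¹ = [1535/6458 29/3229; 450/3229 -572/3229; 891/6458 467/3229]
x' − x̄ = [-35479/6458, -8634/3229, -23295/6458] = K·y
y = (KᵀK)⁻¹·Kᵀ·(x' − x̄) = [-23, -3]
z = y + H·x̄ = [-23, -3] + [24, 0] = [1, -3]

z = [1, -3]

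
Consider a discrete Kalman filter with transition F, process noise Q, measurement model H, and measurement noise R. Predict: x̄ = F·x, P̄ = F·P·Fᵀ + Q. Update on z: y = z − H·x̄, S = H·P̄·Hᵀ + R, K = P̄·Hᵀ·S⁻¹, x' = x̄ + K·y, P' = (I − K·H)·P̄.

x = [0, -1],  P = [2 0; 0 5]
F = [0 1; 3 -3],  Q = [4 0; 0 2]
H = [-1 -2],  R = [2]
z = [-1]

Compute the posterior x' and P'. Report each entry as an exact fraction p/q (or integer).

x' = [-127/211, 173/211]
P' = [1458/211 -750/211; -750/211 490/211]

x̄ = F·x = [-1, 3]
P̄ = F·P·Fᵀ + Q = [9 -15; -15 65]
y = z − H·x̄ = [4]
S = H·P̄·Hᵀ + R = [211]
K = P̄·Hᵀ·S⁻¹ = [21/211; -115/211]
x' = x̄ + K·y = [-127/211, 173/211]
P' = (I − K·H)·P̄ = [1458/211 -750/211; -750/211 490/211]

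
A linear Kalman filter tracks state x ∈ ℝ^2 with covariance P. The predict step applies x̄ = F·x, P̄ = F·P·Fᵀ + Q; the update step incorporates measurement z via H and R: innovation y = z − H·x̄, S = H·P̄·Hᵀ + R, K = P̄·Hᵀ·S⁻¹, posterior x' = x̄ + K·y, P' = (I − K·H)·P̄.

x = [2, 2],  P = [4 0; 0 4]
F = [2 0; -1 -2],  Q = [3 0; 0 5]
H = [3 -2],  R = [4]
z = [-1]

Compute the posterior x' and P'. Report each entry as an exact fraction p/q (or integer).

x' = [-341/371, -376/371]
P' = [1720/371 2434/371; 2434/371 3799/371]

x̄ = F·x = [4, -6]
P̄ = F·P·Fᵀ + Q = [19 -8; -8 25]
y = z − H·x̄ = [-25]
S = H·P̄·Hᵀ + R = [371]
K = P̄·Hᵀ·S⁻¹ = [73/371; -74/371]
x' = x̄ + K·y = [-341/371, -376/371]
P' = (I − K·H)·P̄ = [1720/371 2434/371; 2434/371 3799/371]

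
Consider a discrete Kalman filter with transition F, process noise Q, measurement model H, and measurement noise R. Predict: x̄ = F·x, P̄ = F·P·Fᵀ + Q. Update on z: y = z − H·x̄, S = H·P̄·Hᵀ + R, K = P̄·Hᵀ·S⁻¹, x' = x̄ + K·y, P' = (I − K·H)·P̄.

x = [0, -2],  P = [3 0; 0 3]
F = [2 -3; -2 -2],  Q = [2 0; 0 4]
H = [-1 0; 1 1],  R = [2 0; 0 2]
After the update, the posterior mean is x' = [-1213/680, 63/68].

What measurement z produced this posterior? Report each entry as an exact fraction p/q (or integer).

z = [2, -1]

x̄ = F·x = [6, 4]
P̄ = F·P·Fᵀ + Q = [41 6; 6 28]
S = H·P̄·Hᵀ + R = [43 -47; -47 83]
K = P̄·Hᵀ·S⁻¹ = [-597/680 47/680; 55/68 59/68]
x' − x̄ = [-5293/680, -209/68] = K·y
y = (KᵀK)⁻¹·Kᵀ·(x' − x̄) = [8, -11]
z = y + H·x̄ = [8, -11] + [-6, 10] = [2, -1]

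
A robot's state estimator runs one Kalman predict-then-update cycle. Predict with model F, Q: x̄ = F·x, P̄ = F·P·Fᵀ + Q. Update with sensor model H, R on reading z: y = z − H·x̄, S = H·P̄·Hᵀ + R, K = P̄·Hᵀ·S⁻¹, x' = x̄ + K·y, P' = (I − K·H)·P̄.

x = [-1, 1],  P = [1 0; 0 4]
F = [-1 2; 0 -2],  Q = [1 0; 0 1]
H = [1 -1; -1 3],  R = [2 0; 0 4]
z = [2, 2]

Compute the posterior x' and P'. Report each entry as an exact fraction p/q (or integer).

x' = [137/101, 65/101]
P' = [622/505 186/505; 186/505 218/505]

x̄ = F·x = [3, -2]
P̄ = F·P·Fᵀ + Q = [18 -16; -16 17]
y = z − H·x̄ = [-3, 11]
S = H·P̄·Hᵀ + R = [69 -133; -133 271]
K = P̄·Hᵀ·S⁻¹ = [218/505 -16/505; -16/505 117/505]
x' = x̄ + K·y = [137/101, 65/101]
P' = (I − K·H)·P̄ = [622/505 186/505; 186/505 218/505]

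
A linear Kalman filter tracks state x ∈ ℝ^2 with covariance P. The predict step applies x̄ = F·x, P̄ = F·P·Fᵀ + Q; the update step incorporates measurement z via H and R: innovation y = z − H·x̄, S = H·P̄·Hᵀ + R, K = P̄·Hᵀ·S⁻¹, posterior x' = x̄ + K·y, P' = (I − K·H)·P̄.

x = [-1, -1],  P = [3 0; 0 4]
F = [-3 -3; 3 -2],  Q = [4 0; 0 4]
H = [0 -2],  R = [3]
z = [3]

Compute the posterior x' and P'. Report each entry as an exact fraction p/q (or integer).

x̄ = F·x = [6, -1]
P̄ = F·P·Fᵀ + Q = [67 -3; -3 47]
y = z − H·x̄ = [1]
S = H·P̄·Hᵀ + R = [191]
K = P̄·Hᵀ·S⁻¹ = [6/191; -94/191]
x' = x̄ + K·y = [1152/191, -285/191]
P' = (I − K·H)·P̄ = [12761/191 -9/191; -9/191 141/191]

x' = [1152/191, -285/191]
P' = [12761/191 -9/191; -9/191 141/191]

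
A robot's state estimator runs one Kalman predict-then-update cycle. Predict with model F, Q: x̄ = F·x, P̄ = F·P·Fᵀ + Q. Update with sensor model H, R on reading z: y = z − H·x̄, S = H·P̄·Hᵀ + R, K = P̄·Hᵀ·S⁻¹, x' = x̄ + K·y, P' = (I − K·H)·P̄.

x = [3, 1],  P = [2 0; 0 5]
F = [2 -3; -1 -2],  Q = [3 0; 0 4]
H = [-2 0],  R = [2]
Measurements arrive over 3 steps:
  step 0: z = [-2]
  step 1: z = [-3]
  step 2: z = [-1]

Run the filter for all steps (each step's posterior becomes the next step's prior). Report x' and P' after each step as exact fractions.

step 0: x̄ = F·x = [3, -5]
step 0: P̄ = F·P·Fᵀ + Q = [56 26; 26 26]
step 0: y = z − H·x̄ = [4]
step 0: S = H·P̄·Hᵀ + R = [226]
step 0: K = P̄·Hᵀ·S⁻¹ = [-56/113; -26/113]
step 0: x' = x̄ + K·y = [115/113, -669/113]
step 0: P' = (I − K·H)·P̄ = [56/113 26/113; 26/113 1586/113]
step 1: x̄ = F·x = [2237/113, 1223/113]
step 1: P̄ = F·P·Fᵀ + Q = [14525/113 9378/113; 9378/113 6956/113]
step 1: y = z − H·x̄ = [4135/113]
step 1: S = H·P̄·Hᵀ + R = [58326/113]
step 1: K = P̄·Hᵀ·S⁻¹ = [-14525/29163; -3126/9721]
step 1: x' = x̄ + K·y = [45812/29163, -9179/9721]
step 1: P' = (I − K·H)·P̄ = [14525/29163 3126/9721; 3126/9721 79540/9721]
step 2: x̄ = F·x = [174235/29163, 9262/29163]
step 2: P̄ = F·P·Fᵀ + Q = [2180633/29163 1393292/29163; 1393292/29163 1123169/29163]
step 2: y = z − H·x̄ = [319307/29163]
step 2: S = H·P̄·Hᵀ + R = [8780858/29163]
step 2: K = P̄·Hᵀ·S⁻¹ = [-2180633/4390429; -1393292/4390429]
step 2: x' = x̄ + K·y = [2354868/4390429, -13860842/4390429]
step 2: P' = (I − K·H)·P̄ = [2180633/4390429 1393292/4390429; 1393292/4390429 35958871/4390429]

step 0: x' = [115/113, -669/113], P' = [56/113 26/113; 26/113 1586/113]
step 1: x' = [45812/29163, -9179/9721], P' = [14525/29163 3126/9721; 3126/9721 79540/9721]
step 2: x' = [2354868/4390429, -13860842/4390429], P' = [2180633/4390429 1393292/4390429; 1393292/4390429 35958871/4390429]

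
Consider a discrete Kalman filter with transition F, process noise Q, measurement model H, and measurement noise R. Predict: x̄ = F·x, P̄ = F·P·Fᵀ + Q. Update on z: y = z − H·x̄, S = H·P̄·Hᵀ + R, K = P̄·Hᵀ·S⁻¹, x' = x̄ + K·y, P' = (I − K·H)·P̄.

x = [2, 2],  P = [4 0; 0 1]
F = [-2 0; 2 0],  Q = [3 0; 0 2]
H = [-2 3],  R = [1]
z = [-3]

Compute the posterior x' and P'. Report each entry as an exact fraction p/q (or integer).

x̄ = F·x = [-4, 4]
P̄ = F·P·Fᵀ + Q = [19 -16; -16 18]
y = z − H·x̄ = [-23]
S = H·P̄·Hᵀ + R = [431]
K = P̄·Hᵀ·S⁻¹ = [-86/431; 86/431]
x' = x̄ + K·y = [254/431, -254/431]
P' = (I − K·H)·P̄ = [793/431 500/431; 500/431 362/431]

x' = [254/431, -254/431]
P' = [793/431 500/431; 500/431 362/431]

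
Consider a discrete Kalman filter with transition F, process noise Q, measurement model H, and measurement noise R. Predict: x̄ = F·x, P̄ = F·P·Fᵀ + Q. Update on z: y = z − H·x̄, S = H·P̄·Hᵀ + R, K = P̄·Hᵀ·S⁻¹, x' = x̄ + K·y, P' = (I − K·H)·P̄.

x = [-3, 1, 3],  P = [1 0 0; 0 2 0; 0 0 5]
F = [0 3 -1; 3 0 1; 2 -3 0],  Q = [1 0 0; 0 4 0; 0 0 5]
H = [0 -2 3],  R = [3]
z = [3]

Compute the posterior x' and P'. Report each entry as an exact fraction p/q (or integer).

x' = [-132/41, -300/41, -162/41]
P' = [1984/123 -337/41 -232/41; -337/41 684/41 453/41; -232/41 453/41 627/82]

x̄ = F·x = [0, -6, -9]
P̄ = F·P·Fᵀ + Q = [24 -5 -18; -5 18 6; -18 6 27]
y = z − H·x̄ = [18]
S = H·P̄·Hᵀ + R = [246]
K = P̄·Hᵀ·S⁻¹ = [-22/123; -3/41; 23/82]
x' = x̄ + K·y = [-132/41, -300/41, -162/41]
P' = (I − K·H)·P̄ = [1984/123 -337/41 -232/41; -337/41 684/41 453/41; -232/41 453/41 627/82]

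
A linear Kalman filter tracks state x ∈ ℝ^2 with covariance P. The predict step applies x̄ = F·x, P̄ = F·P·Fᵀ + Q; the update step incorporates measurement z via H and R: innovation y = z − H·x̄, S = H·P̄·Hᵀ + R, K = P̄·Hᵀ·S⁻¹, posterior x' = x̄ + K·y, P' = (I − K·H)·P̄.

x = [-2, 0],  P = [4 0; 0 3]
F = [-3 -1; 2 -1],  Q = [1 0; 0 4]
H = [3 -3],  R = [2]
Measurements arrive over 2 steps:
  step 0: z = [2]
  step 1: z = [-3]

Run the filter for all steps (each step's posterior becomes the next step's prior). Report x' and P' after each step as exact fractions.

step 0: x' = [558/947, -92/947], P' = [4391/947 4269/947; 4269/947 4357/947]
step 1: x' = [-180707/1032484, 855463/1032484], P' = [2935761/1032484 2759447/1032484; 2759447/1032484 2812153/1032484]

step 0: x̄ = F·x = [6, -4]
step 0: P̄ = F·P·Fᵀ + Q = [40 -21; -21 23]
step 0: y = z − H·x̄ = [-28]
step 0: S = H·P̄·Hᵀ + R = [947]
step 0: K = P̄·Hᵀ·S⁻¹ = [183/947; -132/947]
step 0: x' = x̄ + K·y = [558/947, -92/947]
step 0: P' = (I − K·H)·P̄ = [4391/947 4269/947; 4269/947 4357/947]
step 1: x̄ = F·x = [-1582/947, 1208/947]
step 1: P̄ = F·P·Fᵀ + Q = [70437/947 -17720/947; -17720/947 8633/947]
step 1: y = z − H·x̄ = [5529/947]
step 1: S = H·P̄·Hᵀ + R = [1032484/947]
step 1: K = P̄·Hᵀ·S⁻¹ = [264471/1032484; -79059/1032484]
step 1: x' = x̄ + K·y = [-180707/1032484, 855463/1032484]
step 1: P' = (I − K·H)·P̄ = [2935761/1032484 2759447/1032484; 2759447/1032484 2812153/1032484]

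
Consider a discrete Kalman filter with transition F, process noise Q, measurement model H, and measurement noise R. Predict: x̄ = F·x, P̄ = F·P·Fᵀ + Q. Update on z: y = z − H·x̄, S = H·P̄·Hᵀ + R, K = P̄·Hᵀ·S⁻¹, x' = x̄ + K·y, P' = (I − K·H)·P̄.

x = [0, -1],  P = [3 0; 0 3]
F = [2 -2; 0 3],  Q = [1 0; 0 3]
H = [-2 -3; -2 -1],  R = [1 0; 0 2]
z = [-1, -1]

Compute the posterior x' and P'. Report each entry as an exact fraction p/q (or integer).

x' = [256/449, -57/898]
P' = [509/449 -375/449; -375/449 1293/1796]

x̄ = F·x = [2, -3]
P̄ = F·P·Fᵀ + Q = [25 -18; -18 30]
y = z − H·x̄ = [-6, 0]
S = H·P̄·Hᵀ + R = [155 46; 46 60]
K = P̄·Hᵀ·S⁻¹ = [107/449 -643/898; -879/1796 1707/3592]
x' = x̄ + K·y = [256/449, -57/898]
P' = (I − K·H)·P̄ = [509/449 -375/449; -375/449 1293/1796]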